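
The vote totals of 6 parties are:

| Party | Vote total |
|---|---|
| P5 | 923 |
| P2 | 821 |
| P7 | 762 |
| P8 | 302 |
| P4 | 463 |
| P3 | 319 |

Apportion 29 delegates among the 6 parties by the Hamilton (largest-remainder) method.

Total 3590; standard divisor 3590/29 ≈ 123.793.
Standard quotas: P5 7.456, P2 6.632, P7 6.155, P8 2.440, P4 3.740, P3 2.577.
Lower quotas: P5 7, P2 6, P7 6, P8 2, P4 3, P3 2 (sum 26, leaving 3 seats).
Remainders in descending order: P4 0.740, P2 0.632, P3 0.577, P5 0.456, P8 0.440, P7 0.155.
Largest remainders: P4, P2, P3 receive the extra seats.

P5 7, P2 7, P7 6, P8 2, P4 4, P3 3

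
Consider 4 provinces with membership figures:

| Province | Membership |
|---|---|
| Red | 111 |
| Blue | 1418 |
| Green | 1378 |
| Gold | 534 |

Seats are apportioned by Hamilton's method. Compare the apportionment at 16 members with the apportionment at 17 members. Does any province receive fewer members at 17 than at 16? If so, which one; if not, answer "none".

At 16 seats: Red 1, Blue 7, Green 6, Gold 2.
At 17 seats: Red 0, Blue 7, Green 7, Gold 3.
Red drops from 1 to 0.

Red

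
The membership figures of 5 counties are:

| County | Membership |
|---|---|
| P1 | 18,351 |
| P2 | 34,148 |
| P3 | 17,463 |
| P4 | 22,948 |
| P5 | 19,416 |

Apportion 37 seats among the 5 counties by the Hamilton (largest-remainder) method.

The standard divisor is 112326/37 ≈ 3035.838.
Standard quotas: P1 6.0448, P2 11.2483, P3 5.7523, P4 7.5590, P5 6.3956.
Lower quotas: P1 6, P2 11, P3 5, P4 7, P5 6 (sum 35, leaving 2 seats).
Remainders in descending order: P3 0.7523, P4 0.5590, P5 0.3956, P2 0.2483, P1 0.0448.
The surplus seats go to P3, P4.

P1 6; P2 11; P3 6; P4 8; P5 6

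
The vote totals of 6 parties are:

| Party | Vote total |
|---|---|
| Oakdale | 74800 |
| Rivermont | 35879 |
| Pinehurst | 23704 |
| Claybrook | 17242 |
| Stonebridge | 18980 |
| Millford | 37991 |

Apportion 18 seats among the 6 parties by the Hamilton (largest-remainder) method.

Standard divisor: 208596 ÷ 18 ≈ 11588.667.
Standard quotas: Oakdale 6.4546, Rivermont 3.0960, Pinehurst 2.0454, Claybrook 1.4878, Stonebridge 1.6378, Millford 3.2783.
Lower quotas: Oakdale 6, Rivermont 3, Pinehurst 2, Claybrook 1, Stonebridge 1, Millford 3 (sum 16, leaving 2 seats).
Remainders in descending order: Stonebridge 0.6378, Claybrook 0.4878, Oakdale 0.4546, Millford 0.2783, Rivermont 0.0960, Pinehurst 0.0454.
Largest remainders: Stonebridge, Claybrook receive the extra seats.

Oakdale 6, Rivermont 3, Pinehurst 2, Claybrook 2, Stonebridge 2, Millford 3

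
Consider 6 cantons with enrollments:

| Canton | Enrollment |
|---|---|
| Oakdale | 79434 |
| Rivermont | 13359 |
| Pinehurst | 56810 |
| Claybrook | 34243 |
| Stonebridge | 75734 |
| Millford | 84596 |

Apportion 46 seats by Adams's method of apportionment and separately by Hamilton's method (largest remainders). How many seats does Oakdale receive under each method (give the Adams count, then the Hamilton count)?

10 and 11

Adams: Oakdale 10, Rivermont 2, Pinehurst 8, Claybrook 5, Stonebridge 10, Millford 11.
Hamilton: Oakdale 11, Rivermont 2, Pinehurst 8, Claybrook 4, Stonebridge 10, Millford 11.
Oakdale gets 10 under Adams and 11 under Hamilton.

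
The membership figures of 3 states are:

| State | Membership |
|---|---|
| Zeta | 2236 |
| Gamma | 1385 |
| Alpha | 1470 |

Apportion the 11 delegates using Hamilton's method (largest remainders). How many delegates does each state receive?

Standard divisor: 5091 ÷ 11 ≈ 462.818.
Standard quotas: Zeta 4.831, Gamma 2.993, Alpha 3.176.
Lower quotas: Zeta 4, Gamma 2, Alpha 3 (sum 9, leaving 2 seats).
Remainders in descending order: Gamma 0.993, Zeta 0.831, Alpha 0.176.
The surplus seats go to Gamma, Zeta.

Zeta: 5; Gamma: 3; Alpha: 3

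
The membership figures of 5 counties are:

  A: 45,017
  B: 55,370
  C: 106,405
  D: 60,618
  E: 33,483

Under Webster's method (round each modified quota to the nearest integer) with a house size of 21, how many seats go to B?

Standard divisor 300893/21 ≈ 14328.238; standard quotas: A 3.142, B 3.864, C 7.426, D 4.231, E 2.337.
Rounding to the nearest integer gives 3, 4, 7, 4, 2 = 20 seats, so the divisor must be adjusted.
With modified divisor 13800: modified quotas A 3.262, B 4.012, C 7.711, D 4.393, E 2.426.
Rounding to the nearest integer: A 3, B 4, C 8, D 4, E 2 (total 21).
B receives 4.

4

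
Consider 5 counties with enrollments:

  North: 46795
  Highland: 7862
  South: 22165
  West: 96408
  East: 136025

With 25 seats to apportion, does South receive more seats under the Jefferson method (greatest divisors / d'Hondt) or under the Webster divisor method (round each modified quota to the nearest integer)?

Jefferson: North 4, Highland 0, South 1, West 8, East 12.
Webster: North 4, Highland 1, South 2, West 7, East 11.
South gets 1 under Jefferson and 2 under Webster.

Webster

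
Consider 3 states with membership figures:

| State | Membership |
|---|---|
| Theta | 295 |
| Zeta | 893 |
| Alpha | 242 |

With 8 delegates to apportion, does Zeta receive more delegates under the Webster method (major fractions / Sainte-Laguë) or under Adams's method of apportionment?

Webster: Theta 2, Zeta 5, Alpha 1.
Adams: Theta 2, Zeta 4, Alpha 2.
Zeta gets 5 under Webster and 4 under Adams.

Webster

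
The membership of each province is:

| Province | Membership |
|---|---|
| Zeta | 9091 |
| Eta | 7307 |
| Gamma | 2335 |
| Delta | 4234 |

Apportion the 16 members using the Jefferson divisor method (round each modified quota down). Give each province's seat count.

Zeta 7, Eta 5, Gamma 1, Delta 3

Standard divisor 22967/16 ≈ 1435.438; standard quotas: Zeta 6.333, Eta 5.090, Gamma 1.627, Delta 2.950.
Rounding down gives 6, 5, 1, 2 = 14 seats, so the divisor must be adjusted.
With modified divisor 1260: modified quotas Zeta 7.215, Eta 5.799, Gamma 1.853, Delta 3.360.
Rounding down: Zeta 7, Eta 5, Gamma 1, Delta 3 (total 16).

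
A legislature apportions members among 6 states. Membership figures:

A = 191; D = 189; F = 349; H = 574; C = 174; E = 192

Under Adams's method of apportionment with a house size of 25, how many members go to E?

Standard divisor 1669/25 ≈ 66.76; standard quotas: A 2.861, D 2.831, F 5.228, H 8.598, C 2.606, E 2.876.
Rounding up gives 3, 3, 6, 9, 3, 3 = 27 seats, so the divisor must be adjusted.
With modified divisor 80: modified quotas A 2.388, D 2.362, F 4.362, H 7.175, C 2.175, E 2.400.
Rounding up: A 3, D 3, F 5, H 8, C 3, E 3 (total 25).
E receives 3.

3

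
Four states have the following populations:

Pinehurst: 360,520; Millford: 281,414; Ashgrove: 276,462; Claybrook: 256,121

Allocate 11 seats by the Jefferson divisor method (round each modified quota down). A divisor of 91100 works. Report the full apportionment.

Pinehurst 3; Millford 3; Ashgrove 3; Claybrook 2

With modified divisor 91100: modified quotas Pinehurst 3.957, Millford 3.089, Ashgrove 3.035, Claybrook 2.811.
Rounding down: Pinehurst 3, Millford 3, Ashgrove 3, Claybrook 2 (total 11).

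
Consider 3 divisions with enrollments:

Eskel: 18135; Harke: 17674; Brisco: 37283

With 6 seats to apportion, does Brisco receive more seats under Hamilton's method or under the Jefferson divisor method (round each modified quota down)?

Jefferson

Hamilton: Eskel 2, Harke 1, Brisco 3.
Jefferson: Eskel 1, Harke 1, Brisco 4.
Brisco gets 3 under Hamilton and 4 under Jefferson.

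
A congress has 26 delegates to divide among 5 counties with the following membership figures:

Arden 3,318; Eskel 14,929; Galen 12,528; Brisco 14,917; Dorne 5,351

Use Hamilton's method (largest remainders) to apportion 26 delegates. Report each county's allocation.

Arden 2; Eskel 8; Galen 6; Brisco 7; Dorne 3

Standard divisor: 51043 ÷ 26 ≈ 1963.192.
Standard quotas: Arden 1.6901, Eskel 7.6045, Galen 6.3814, Brisco 7.5983, Dorne 2.7257.
Lower quotas: Arden 1, Eskel 7, Galen 6, Brisco 7, Dorne 2 (sum 23, leaving 3 seats).
Remainders in descending order: Dorne 0.7257, Arden 0.6901, Eskel 0.6045, Brisco 0.5983, Galen 0.3814.
Largest remainders: Dorne, Arden, Eskel receive the extra seats.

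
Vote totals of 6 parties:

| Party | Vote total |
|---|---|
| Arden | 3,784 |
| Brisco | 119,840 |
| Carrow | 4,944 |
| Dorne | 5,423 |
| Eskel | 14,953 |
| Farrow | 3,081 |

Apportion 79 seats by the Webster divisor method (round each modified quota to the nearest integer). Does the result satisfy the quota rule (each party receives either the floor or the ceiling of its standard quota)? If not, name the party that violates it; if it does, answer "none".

Standard quotas: Arden 1.966, Brisco 62.275, Carrow 2.569, Dorne 2.818, Eskel 7.770, Farrow 1.601.
Webster allocation: Arden 2, Brisco 61, Carrow 3, Dorne 3, Eskel 8, Farrow 2.
Brisco has quota 62.275 (lower 62, upper 63) but receives 61 — outside the quota interval.

Brisco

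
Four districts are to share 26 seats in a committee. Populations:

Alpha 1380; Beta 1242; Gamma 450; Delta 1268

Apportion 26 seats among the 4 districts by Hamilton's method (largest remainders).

Alpha: 8, Beta: 7, Gamma: 3, Delta: 8

The standard divisor is 4340/26 ≈ 166.923.
Standard quotas: Alpha 8.267, Beta 7.441, Gamma 2.696, Delta 7.596.
Lower quotas: Alpha 8, Beta 7, Gamma 2, Delta 7 (sum 24, leaving 2 seats).
Remainders in descending order: Gamma 0.696, Delta 0.596, Beta 0.441, Alpha 0.267.
The surplus seats go to Gamma, Delta.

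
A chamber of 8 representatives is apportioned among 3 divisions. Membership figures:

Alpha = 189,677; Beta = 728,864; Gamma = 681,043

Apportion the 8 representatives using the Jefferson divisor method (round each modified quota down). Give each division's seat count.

Alpha 1, Beta 4, Gamma 3

Standard divisor 1599584/8 ≈ 199948; standard quotas: Alpha 0.949, Beta 3.645, Gamma 3.406.
Rounding down gives 0, 3, 3 = 6 seats, so the divisor must be adjusted.
With modified divisor 176200: modified quotas Alpha 1.076, Beta 4.137, Gamma 3.865.
Rounding down: Alpha 1, Beta 4, Gamma 3 (total 8).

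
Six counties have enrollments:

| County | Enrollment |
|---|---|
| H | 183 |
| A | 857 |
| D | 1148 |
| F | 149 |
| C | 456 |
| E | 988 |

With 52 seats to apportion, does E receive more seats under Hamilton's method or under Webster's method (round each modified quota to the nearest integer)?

Hamilton

Hamilton: H 2, A 12, D 16, F 2, C 6, E 14.
Webster: H 3, A 12, D 16, F 2, C 6, E 13.
E gets 14 under Hamilton and 13 under Webster.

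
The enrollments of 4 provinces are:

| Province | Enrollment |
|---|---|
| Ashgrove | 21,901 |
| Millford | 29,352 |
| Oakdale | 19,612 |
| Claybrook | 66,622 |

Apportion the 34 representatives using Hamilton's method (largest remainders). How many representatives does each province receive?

Ashgrove: 5; Millford: 7; Oakdale: 5; Claybrook: 17

Standard divisor: 137487 ÷ 34 ≈ 4043.735.
Standard quotas: Ashgrove 5.4160, Millford 7.2586, Oakdale 4.8500, Claybrook 16.4754.
Lower quotas: Ashgrove 5, Millford 7, Oakdale 4, Claybrook 16 (sum 32, leaving 2 seats).
Remainders in descending order: Oakdale 0.8500, Claybrook 0.4754, Ashgrove 0.4160, Millford 0.2586.
Largest remainders: Oakdale, Claybrook receive the extra seats.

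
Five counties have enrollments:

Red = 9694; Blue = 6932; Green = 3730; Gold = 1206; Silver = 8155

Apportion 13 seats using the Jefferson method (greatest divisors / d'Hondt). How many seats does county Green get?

Standard divisor 29717/13 ≈ 2285.923; standard quotas: Red 4.241, Blue 3.032, Green 1.632, Gold 0.528, Silver 3.567.
Rounding down gives 4, 3, 1, 0, 3 = 11 seats, so the divisor must be adjusted.
With modified divisor 1900: modified quotas Red 5.102, Blue 3.648, Green 1.963, Gold 0.635, Silver 4.292.
Rounding down: Red 5, Blue 3, Green 1, Gold 0, Silver 4 (total 13).
Green receives 1.

1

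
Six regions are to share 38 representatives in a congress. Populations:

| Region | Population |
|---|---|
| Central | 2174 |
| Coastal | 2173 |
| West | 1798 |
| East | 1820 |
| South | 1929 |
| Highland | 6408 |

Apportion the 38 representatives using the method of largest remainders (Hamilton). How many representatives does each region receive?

Central 5; Coastal 5; West 4; East 4; South 5; Highland 15

The standard divisor is 16302/38 = 429.
Standard quotas: Central 5.0676, Coastal 5.0653, West 4.1911, East 4.2424, South 4.4965, Highland 14.9371.
Lower quotas: Central 5, Coastal 5, West 4, East 4, South 4, Highland 14 (sum 36, leaving 2 seats).
Remainders in descending order: Highland 0.9371, South 0.4965, East 0.2424, West 0.1911, Central 0.0676, Coastal 0.0653.
Largest remainders: Highland, South receive the extra seats.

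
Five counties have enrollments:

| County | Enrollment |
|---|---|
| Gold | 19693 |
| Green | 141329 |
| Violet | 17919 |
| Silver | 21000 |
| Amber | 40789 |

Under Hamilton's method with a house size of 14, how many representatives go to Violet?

Standard divisor: 240730 ÷ 14 = 17195.
Standard quotas: Gold 1.1453, Green 8.2192, Violet 1.0421, Silver 1.2213, Amber 2.3721.
Lower quotas: Gold 1, Green 8, Violet 1, Silver 1, Amber 2 (sum 13, leaving 1 seat).
Remainders in descending order: Amber 0.3721, Silver 0.2213, Green 0.2192, Gold 0.1453, Violet 0.0421.
The surplus seat goes to Amber.
Violet receives 1.

1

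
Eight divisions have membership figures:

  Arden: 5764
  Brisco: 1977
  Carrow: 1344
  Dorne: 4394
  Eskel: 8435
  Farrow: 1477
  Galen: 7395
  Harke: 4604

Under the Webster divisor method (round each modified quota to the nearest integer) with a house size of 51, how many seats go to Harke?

Standard divisor 35390/51 ≈ 693.922; standard quotas: Arden 8.306, Brisco 2.849, Carrow 1.937, Dorne 6.332, Eskel 12.156, Farrow 2.128, Galen 10.657, Harke 6.635.
Rounding to the nearest integer gives Arden 8, Brisco 3, Carrow 2, Dorne 6, Eskel 12, Farrow 2, Galen 11, Harke 7 — total 51, matching the house size, so no adjustment is needed.
Harke receives 7.

7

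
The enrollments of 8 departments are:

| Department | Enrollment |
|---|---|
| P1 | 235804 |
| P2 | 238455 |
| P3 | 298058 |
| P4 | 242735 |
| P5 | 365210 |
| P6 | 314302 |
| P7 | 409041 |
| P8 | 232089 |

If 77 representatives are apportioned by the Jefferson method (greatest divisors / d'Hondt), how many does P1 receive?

Standard divisor 2335694/77 ≈ 30333.688; standard quotas: P1 7.774, P2 7.861, P3 9.826, P4 8.002, P5 12.040, P6 10.361, P7 13.485, P8 7.651.
Rounding down gives 7, 7, 9, 8, 12, 10, 13, 7 = 73 seats, so the divisor must be adjusted.
With modified divisor 29100: modified quotas P1 8.103, P2 8.194, P3 10.243, P4 8.341, P5 12.550, P6 10.801, P7 14.056, P8 7.976.
Rounding down: P1 8, P2 8, P3 10, P4 8, P5 12, P6 10, P7 14, P8 7 (total 77).
P1 receives 8.

8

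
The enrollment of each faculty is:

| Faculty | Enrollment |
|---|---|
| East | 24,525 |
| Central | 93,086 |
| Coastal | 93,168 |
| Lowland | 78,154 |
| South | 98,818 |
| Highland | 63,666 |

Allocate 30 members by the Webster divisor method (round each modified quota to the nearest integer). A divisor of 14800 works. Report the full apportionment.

With modified divisor 14800: modified quotas East 1.657, Central 6.290, Coastal 6.295, Lowland 5.281, South 6.677, Highland 4.302.
Rounding to the nearest integer: East 2, Central 6, Coastal 6, Lowland 5, South 7, Highland 4 (total 30).

East: 2, Central: 6, Coastal: 6, Lowland: 5, South: 7, Highland: 4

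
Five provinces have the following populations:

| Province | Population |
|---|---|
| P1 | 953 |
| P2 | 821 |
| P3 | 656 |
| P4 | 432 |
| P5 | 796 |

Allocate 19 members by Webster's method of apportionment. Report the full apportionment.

P1 5; P2 4; P3 4; P4 2; P5 4

Standard divisor 3658/19 ≈ 192.526; standard quotas: P1 4.950, P2 4.264, P3 3.407, P4 2.244, P5 4.134.
Rounding to the nearest integer gives 5, 4, 3, 2, 4 = 18 seats, so the divisor must be adjusted.
With modified divisor 185: modified quotas P1 5.151, P2 4.438, P3 3.546, P4 2.335, P5 4.303.
Rounding to the nearest integer: P1 5, P2 4, P3 4, P4 2, P5 4 (total 19).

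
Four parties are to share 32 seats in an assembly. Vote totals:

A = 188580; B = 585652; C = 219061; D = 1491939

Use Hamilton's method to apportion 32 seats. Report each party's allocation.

Standard divisor: 2485232 ÷ 32 ≈ 77663.5.
Standard quotas: A 2.4282, B 7.5409, C 2.8206, D 19.2103.
Lower quotas: A 2, B 7, C 2, D 19 (sum 30, leaving 2 seats).
Remainders in descending order: C 0.8206, B 0.5409, A 0.4282, D 0.2103.
The surplus seats go to C, B.

A=2, B=8, C=3, D=19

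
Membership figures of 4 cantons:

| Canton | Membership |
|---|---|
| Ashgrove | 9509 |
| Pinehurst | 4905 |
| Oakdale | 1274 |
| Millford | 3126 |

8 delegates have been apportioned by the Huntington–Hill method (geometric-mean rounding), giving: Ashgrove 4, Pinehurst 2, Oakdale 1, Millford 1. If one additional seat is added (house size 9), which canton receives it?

Millford

Priority for the next seat is population ÷ (√(s·(s+1))).
Priorities: Ashgrove 2126.277, Pinehurst 2002.458, Oakdale 900.854, Millford 2210.416.
Highest priority: Millford.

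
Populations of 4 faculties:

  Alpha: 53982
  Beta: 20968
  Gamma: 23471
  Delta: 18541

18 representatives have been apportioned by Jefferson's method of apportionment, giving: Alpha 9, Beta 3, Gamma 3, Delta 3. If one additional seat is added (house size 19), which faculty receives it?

Gamma

Priority for the next seat is population ÷ (current seats + 1).
Priorities: Alpha 5398.200, Beta 5242.000, Gamma 5867.750, Delta 4635.250.
Highest priority: Gamma.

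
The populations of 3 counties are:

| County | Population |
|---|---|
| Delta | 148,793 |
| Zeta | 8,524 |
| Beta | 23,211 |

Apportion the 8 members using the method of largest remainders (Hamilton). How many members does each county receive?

Delta 7, Zeta 0, Beta 1

Standard divisor: 180528 ÷ 8 = 22566.
Standard quotas: Delta 6.5937, Zeta 0.3777, Beta 1.0286.
Lower quotas: Delta 6, Zeta 0, Beta 1 (sum 7, leaving 1 seat).
Remainders in descending order: Delta 0.5937, Zeta 0.3777, Beta 0.0286.
Largest remainder: Delta receives the extra seat.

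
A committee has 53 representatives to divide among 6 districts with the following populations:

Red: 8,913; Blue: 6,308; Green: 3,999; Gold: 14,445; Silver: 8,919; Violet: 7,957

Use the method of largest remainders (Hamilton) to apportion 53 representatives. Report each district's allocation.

Standard divisor: 50541 ÷ 53 ≈ 953.604.
Standard quotas: Red 9.3466, Blue 6.6149, Green 4.1936, Gold 15.1478, Silver 9.3529, Violet 8.3441.
Lower quotas: Red 9, Blue 6, Green 4, Gold 15, Silver 9, Violet 8 (sum 51, leaving 2 seats).
Remainders in descending order: Blue 0.6149, Silver 0.3529, Red 0.3466, Violet 0.3441, Green 0.1936, Gold 0.1478.
Largest remainders: Blue, Silver receive the extra seats.

Red=9; Blue=7; Green=4; Gold=15; Silver=10; Violet=8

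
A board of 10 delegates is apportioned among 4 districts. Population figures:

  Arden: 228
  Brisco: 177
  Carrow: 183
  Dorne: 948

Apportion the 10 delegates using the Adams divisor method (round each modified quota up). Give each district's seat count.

Standard divisor 1536/10 ≈ 153.6; standard quotas: Arden 1.484, Brisco 1.152, Carrow 1.191, Dorne 6.172.
Rounding up gives 2, 2, 2, 7 = 13 seats, so the divisor must be adjusted.
With modified divisor 187.62: modified quotas Arden 1.215, Brisco 0.943, Carrow 0.975, Dorne 5.053.
Rounding up: Arden 2, Brisco 1, Carrow 1, Dorne 6 (total 10).

Arden=2, Brisco=1, Carrow=1, Dorne=6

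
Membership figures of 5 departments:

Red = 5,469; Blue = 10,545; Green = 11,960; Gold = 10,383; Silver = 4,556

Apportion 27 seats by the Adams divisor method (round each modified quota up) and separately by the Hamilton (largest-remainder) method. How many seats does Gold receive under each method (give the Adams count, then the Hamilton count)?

Adams: Red 4, Blue 7, Green 7, Gold 6, Silver 3.
Hamilton: Red 3, Blue 7, Green 7, Gold 7, Silver 3.
Gold gets 6 under Adams and 7 under Hamilton.

6 and 7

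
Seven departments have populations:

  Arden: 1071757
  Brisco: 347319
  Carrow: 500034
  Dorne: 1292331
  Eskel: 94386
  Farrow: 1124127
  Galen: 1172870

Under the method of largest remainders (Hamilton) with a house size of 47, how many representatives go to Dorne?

11

Total 5602824; standard divisor 5602824/47 ≈ 119209.021.
Standard quotas: Arden 8.9906, Brisco 2.9135, Carrow 4.1946, Dorne 10.8409, Eskel 0.7918, Farrow 9.4299, Galen 9.8388.
Lower quotas: Arden 8, Brisco 2, Carrow 4, Dorne 10, Eskel 0, Farrow 9, Galen 9 (sum 42, leaving 5 seats).
Remainders in descending order: Arden 0.9906, Brisco 0.9135, Dorne 0.8409, Galen 0.8388, Eskel 0.7918, Farrow 0.4299, Carrow 0.1946.
Largest remainders: Arden, Brisco, Dorne, Galen, Eskel receive the extra seats.
Dorne receives 11.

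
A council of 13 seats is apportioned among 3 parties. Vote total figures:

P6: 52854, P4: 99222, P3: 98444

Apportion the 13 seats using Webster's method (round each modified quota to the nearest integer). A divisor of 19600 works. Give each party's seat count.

P6 3, P4 5, P3 5

With modified divisor 19600: modified quotas P6 2.697, P4 5.062, P3 5.023.
Rounding to the nearest integer: P6 3, P4 5, P3 5 (total 13).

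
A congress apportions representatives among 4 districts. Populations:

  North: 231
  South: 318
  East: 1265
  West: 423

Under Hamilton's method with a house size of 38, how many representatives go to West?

7

Total 2237; standard divisor 2237/38 ≈ 58.868.
Standard quotas: North 3.924, South 5.402, East 21.489, West 7.186.
Lower quotas: North 3, South 5, East 21, West 7 (sum 36, leaving 2 seats).
Remainders in descending order: North 0.924, East 0.489, South 0.402, West 0.186.
The surplus seats go to North, East.
West receives 7.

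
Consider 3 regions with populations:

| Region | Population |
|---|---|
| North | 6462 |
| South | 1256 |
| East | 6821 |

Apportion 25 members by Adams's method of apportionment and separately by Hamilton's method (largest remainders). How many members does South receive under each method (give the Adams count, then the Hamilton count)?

Adams: North 11, South 3, East 11.
Hamilton: North 11, South 2, East 12.
South gets 3 under Adams and 2 under Hamilton.

3 and 2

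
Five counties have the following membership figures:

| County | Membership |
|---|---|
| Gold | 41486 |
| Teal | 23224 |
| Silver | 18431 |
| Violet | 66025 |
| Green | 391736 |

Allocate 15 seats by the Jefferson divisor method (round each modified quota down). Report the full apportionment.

Gold 1; Teal 0; Silver 0; Violet 2; Green 12

Standard divisor 540902/15 ≈ 36060.133; standard quotas: Gold 1.150, Teal 0.644, Silver 0.511, Violet 1.831, Green 10.863.
Rounding down gives 1, 0, 0, 1, 10 = 12 seats, so the divisor must be adjusted.
With modified divisor 31400: modified quotas Gold 1.321, Teal 0.740, Silver 0.587, Violet 2.103, Green 12.476.
Rounding down: Gold 1, Teal 0, Silver 0, Violet 2, Green 12 (total 15).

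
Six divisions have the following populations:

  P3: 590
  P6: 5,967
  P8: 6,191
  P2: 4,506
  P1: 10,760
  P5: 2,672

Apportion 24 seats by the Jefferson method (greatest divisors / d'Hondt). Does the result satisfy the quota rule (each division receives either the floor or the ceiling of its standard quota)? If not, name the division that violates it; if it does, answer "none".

Standard quotas: P3 0.461, P6 4.667, P8 4.842, P2 3.524, P1 8.416, P5 2.090.
Jefferson allocation: P3 0, P6 5, P8 5, P2 3, P1 9, P5 2.
Every allocation lies between the lower and upper quota.

none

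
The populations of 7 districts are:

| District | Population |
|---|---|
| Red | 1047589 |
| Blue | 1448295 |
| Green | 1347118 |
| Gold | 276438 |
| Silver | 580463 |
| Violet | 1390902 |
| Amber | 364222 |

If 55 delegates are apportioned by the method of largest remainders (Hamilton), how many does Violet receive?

The standard divisor is 6455027/55 ≈ 117364.127.
Standard quotas: Red 8.9260, Blue 12.3402, Green 11.4781, Gold 2.3554, Silver 4.9458, Violet 11.8512, Amber 3.1034.
Lower quotas: Red 8, Blue 12, Green 11, Gold 2, Silver 4, Violet 11, Amber 3 (sum 51, leaving 4 seats).
Remainders in descending order: Silver 0.9458, Red 0.9260, Violet 0.8512, Green 0.4781, Gold 0.3554, Blue 0.3402, Amber 0.1034.
The surplus seats go to Silver, Red, Violet, Green.
Violet receives 12.

12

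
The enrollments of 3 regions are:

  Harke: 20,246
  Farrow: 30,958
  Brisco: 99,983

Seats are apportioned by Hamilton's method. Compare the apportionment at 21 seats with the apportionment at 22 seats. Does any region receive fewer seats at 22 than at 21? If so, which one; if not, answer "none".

At 21 seats: Harke 3, Farrow 4, Brisco 14.
At 22 seats: Harke 3, Farrow 4, Brisco 15.
No region's allocation decreased.

none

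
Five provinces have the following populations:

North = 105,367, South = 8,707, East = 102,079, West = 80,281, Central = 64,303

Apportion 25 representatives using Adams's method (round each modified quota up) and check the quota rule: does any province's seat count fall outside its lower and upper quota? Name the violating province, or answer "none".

Standard quotas: North 7.302, South 0.603, East 7.074, West 5.564, Central 4.456.
Adams allocation: North 7, South 1, East 7, West 5, Central 5.
Every allocation lies between the lower and upper quota.

none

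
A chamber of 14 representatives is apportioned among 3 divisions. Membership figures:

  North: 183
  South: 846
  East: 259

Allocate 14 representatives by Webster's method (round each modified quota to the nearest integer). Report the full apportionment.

North 2; South 9; East 3

Standard divisor 1288/14 ≈ 92; standard quotas: North 1.989, South 9.196, East 2.815.
Rounding to the nearest integer gives North 2, South 9, East 3 — total 14, matching the house size, so no adjustment is needed.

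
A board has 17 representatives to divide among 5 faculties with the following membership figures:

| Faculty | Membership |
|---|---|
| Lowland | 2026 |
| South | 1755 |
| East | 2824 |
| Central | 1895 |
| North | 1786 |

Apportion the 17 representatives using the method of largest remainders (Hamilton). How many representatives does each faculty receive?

The standard divisor is 10286/17 ≈ 605.059.
Standard quotas: Lowland 3.348, South 2.901, East 4.667, Central 3.132, North 2.952.
Lower quotas: Lowland 3, South 2, East 4, Central 3, North 2 (sum 14, leaving 3 seats).
Remainders in descending order: North 0.952, South 0.901, East 0.667, Lowland 0.348, Central 0.132.
The surplus seats go to North, South, East.

Lowland 3; South 3; East 5; Central 3; North 3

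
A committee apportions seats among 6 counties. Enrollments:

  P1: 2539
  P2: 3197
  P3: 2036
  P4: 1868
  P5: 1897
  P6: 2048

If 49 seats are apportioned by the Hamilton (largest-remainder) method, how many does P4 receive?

7

The standard divisor is 13585/49 ≈ 277.245.
Standard quotas: P1 9.158, P2 11.531, P3 7.344, P4 6.738, P5 6.842, P6 7.387.
Lower quotas: P1 9, P2 11, P3 7, P4 6, P5 6, P6 7 (sum 46, leaving 3 seats).
Remainders in descending order: P5 0.842, P4 0.738, P2 0.531, P6 0.387, P3 0.344, P1 0.158.
The surplus seats go to P5, P4, P2.
P4 receives 7.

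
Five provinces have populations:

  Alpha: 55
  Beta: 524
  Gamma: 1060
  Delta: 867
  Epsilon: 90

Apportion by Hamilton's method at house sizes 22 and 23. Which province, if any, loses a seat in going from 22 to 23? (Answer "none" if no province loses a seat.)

Alpha

At 22 seats: Alpha 1, Beta 4, Gamma 9, Delta 7, Epsilon 1.
At 23 seats: Alpha 0, Beta 5, Gamma 9, Delta 8, Epsilon 1.
Alpha drops from 1 to 0.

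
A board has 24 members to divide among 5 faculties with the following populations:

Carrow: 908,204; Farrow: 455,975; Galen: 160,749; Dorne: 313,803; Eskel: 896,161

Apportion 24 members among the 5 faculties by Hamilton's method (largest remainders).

The standard divisor is 2734892/24 ≈ 113953.833.
Standard quotas: Carrow 7.9699, Farrow 4.0014, Galen 1.4107, Dorne 2.7538, Eskel 7.8642.
Lower quotas: Carrow 7, Farrow 4, Galen 1, Dorne 2, Eskel 7 (sum 21, leaving 3 seats).
Remainders in descending order: Carrow 0.9699, Eskel 0.8642, Dorne 0.7538, Galen 0.4107, Farrow 0.0014.
The surplus seats go to Carrow, Eskel, Dorne.

Carrow=8, Farrow=4, Galen=1, Dorne=3, Eskel=8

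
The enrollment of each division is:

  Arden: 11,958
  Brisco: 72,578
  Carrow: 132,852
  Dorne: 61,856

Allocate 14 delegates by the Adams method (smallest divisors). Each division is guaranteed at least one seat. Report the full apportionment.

Standard divisor 279244/14 ≈ 19946; standard quotas: Arden 0.600, Brisco 3.639, Carrow 6.661, Dorne 3.101.
Rounding up gives 1, 4, 7, 4 = 16 seats, so the divisor must be adjusted.
With modified divisor 23200: modified quotas Arden 0.515, Brisco 3.128, Carrow 5.726, Dorne 2.666.
Rounding up: Arden 1, Brisco 4, Carrow 6, Dorne 3 (total 14).

Arden 1, Brisco 4, Carrow 6, Dorne 3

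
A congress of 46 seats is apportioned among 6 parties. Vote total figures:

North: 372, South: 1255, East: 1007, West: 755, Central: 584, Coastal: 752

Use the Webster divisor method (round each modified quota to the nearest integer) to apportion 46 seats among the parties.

North=4; South=12; East=10; West=7; Central=6; Coastal=7

Standard divisor 4725/46 ≈ 102.717; standard quotas: North 3.622, South 12.218, East 9.804, West 7.350, Central 5.686, Coastal 7.321.
Rounding to the nearest integer gives North 4, South 12, East 10, West 7, Central 6, Coastal 7 — total 46, matching the house size, so no adjustment is needed.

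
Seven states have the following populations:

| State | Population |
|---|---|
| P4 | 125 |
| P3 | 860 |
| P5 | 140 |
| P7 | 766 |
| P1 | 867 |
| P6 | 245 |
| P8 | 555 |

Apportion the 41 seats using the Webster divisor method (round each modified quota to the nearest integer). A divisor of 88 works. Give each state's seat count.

P4: 1; P3: 10; P5: 2; P7: 9; P1: 10; P6: 3; P8: 6

With modified divisor 88: modified quotas P4 1.420, P3 9.773, P5 1.591, P7 8.705, P1 9.852, P6 2.784, P8 6.307.
Rounding to the nearest integer: P4 1, P3 10, P5 2, P7 9, P1 10, P6 3, P8 6 (total 41).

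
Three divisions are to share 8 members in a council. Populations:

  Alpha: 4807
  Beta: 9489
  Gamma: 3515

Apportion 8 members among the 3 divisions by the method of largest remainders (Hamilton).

Total 17811; standard divisor 17811/8 ≈ 2226.375.
Standard quotas: Alpha 2.1591, Beta 4.2621, Gamma 1.5788.
Lower quotas: Alpha 2, Beta 4, Gamma 1 (sum 7, leaving 1 seat).
Remainders in descending order: Gamma 0.5788, Beta 0.2621, Alpha 0.1591.
Largest remainder: Gamma receives the extra seat.

Alpha: 2; Beta: 4; Gamma: 2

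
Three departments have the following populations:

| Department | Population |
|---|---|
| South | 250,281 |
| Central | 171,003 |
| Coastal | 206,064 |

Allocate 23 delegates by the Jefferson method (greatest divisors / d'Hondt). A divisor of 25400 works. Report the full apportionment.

South 9, Central 6, Coastal 8

With modified divisor 25400: modified quotas South 9.854, Central 6.732, Coastal 8.113.
Rounding down: South 9, Central 6, Coastal 8 (total 23).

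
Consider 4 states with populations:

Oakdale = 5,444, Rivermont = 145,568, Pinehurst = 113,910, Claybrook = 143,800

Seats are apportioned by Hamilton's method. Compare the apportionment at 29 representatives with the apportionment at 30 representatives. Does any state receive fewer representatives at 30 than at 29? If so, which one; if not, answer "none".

At 29 seats: Oakdale 1, Rivermont 10, Pinehurst 8, Claybrook 10.
At 30 seats: Oakdale 0, Rivermont 11, Pinehurst 8, Claybrook 11.
Oakdale drops from 1 to 0.

Oakdale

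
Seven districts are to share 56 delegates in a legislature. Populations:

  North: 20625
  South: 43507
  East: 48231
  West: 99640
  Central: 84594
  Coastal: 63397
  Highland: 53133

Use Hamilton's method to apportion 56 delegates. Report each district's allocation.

The standard divisor is 413127/56 ≈ 7377.268.
Standard quotas: North 2.7958, South 5.8974, East 6.5378, West 13.5064, Central 11.4668, Coastal 8.5936, Highland 7.2023.
Lower quotas: North 2, South 5, East 6, West 13, Central 11, Coastal 8, Highland 7 (sum 52, leaving 4 seats).
Remainders in descending order: South 0.8974, North 0.7958, Coastal 0.5936, East 0.5378, West 0.5064, Central 0.4668, Highland 0.2023.
Largest remainders: South, North, Coastal, East receive the extra seats.

North 3, South 6, East 7, West 13, Central 11, Coastal 9, Highland 7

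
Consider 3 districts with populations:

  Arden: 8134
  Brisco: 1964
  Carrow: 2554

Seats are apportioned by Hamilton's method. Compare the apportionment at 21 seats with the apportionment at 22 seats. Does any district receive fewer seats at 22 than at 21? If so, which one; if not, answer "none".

none

At 21 seats: Arden 14, Brisco 3, Carrow 4.
At 22 seats: Arden 14, Brisco 3, Carrow 5.
No district's allocation decreased.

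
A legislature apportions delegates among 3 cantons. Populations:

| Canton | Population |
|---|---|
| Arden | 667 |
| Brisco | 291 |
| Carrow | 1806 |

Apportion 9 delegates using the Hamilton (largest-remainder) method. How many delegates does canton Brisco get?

1

Total 2764; standard divisor 2764/9 ≈ 307.111.
Standard quotas: Arden 2.172, Brisco 0.948, Carrow 5.881.
Lower quotas: Arden 2, Brisco 0, Carrow 5 (sum 7, leaving 2 seats).
Remainders in descending order: Brisco 0.948, Carrow 0.881, Arden 0.172.
Largest remainders: Brisco, Carrow receive the extra seats.
Brisco receives 1.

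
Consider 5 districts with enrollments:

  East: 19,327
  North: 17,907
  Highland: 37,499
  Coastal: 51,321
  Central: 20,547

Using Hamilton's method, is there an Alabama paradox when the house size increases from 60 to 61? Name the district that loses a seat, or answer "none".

At 60 seats: East 8, North 7, Highland 15, Coastal 21, Central 9.
At 61 seats: East 8, North 7, Highland 16, Coastal 21, Central 9.
No district's allocation decreased.

none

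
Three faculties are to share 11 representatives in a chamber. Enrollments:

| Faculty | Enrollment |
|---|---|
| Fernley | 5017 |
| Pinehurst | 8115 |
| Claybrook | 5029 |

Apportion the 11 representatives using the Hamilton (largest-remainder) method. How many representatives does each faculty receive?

Fernley: 3, Pinehurst: 5, Claybrook: 3

The standard divisor is 18161/11 = 1651.
Standard quotas: Fernley 3.0388, Pinehurst 4.9152, Claybrook 3.0460.
Lower quotas: Fernley 3, Pinehurst 4, Claybrook 3 (sum 10, leaving 1 seat).
Remainders in descending order: Pinehurst 0.9152, Claybrook 0.0460, Fernley 0.0388.
Largest remainder: Pinehurst receives the extra seat.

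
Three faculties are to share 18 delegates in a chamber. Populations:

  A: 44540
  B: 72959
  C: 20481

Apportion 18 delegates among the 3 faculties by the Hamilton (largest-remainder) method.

A 6, B 9, C 3

Standard divisor: 137980 ÷ 18 ≈ 7665.556.
Standard quotas: A 5.8104, B 9.5178, C 2.6718.
Lower quotas: A 5, B 9, C 2 (sum 16, leaving 2 seats).
Remainders in descending order: A 0.8104, C 0.6718, B 0.5178.
Largest remainders: A, C receive the extra seats.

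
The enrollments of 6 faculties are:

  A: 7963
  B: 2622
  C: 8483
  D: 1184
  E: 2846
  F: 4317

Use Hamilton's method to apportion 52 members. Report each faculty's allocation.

The standard divisor is 27415/52 ≈ 527.212.
Standard quotas: A 15.1040, B 4.9733, C 16.0903, D 2.2458, E 5.3982, F 8.1884.
Lower quotas: A 15, B 4, C 16, D 2, E 5, F 8 (sum 50, leaving 2 seats).
Remainders in descending order: B 0.9733, E 0.3982, D 0.2458, F 0.1884, A 0.1040, C 0.0903.
Largest remainders: B, E receive the extra seats.

A 15; B 5; C 16; D 2; E 6; F 8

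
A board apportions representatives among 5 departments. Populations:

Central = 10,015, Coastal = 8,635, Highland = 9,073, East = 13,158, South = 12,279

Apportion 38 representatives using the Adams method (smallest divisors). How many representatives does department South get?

Standard divisor 53160/38 ≈ 1398.947; standard quotas: Central 7.159, Coastal 6.172, Highland 6.486, East 9.406, South 8.777.
Rounding up gives 8, 7, 7, 10, 9 = 41 seats, so the divisor must be adjusted.
With modified divisor 1500: modified quotas Central 6.677, Coastal 5.757, Highland 6.049, East 8.772, South 8.186.
Rounding up: Central 7, Coastal 6, Highland 7, East 9, South 9 (total 38).
South receives 9.

9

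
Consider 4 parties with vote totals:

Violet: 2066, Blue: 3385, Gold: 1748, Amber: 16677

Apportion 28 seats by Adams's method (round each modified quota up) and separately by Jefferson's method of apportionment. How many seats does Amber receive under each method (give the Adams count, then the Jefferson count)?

19 and 20

Adams: Violet 3, Blue 4, Gold 2, Amber 19.
Jefferson: Violet 2, Blue 4, Gold 2, Amber 20.
Amber gets 19 under Adams and 20 under Jefferson.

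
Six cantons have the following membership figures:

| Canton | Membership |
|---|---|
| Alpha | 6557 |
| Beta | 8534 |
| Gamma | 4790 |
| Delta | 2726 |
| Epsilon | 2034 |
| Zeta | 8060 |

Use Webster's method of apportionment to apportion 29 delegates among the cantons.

Standard divisor 32701/29 ≈ 1127.621; standard quotas: Alpha 5.815, Beta 7.568, Gamma 4.248, Delta 2.417, Epsilon 1.804, Zeta 7.148.
Rounding to the nearest integer gives Alpha 6, Beta 8, Gamma 4, Delta 2, Epsilon 2, Zeta 7 — total 29, matching the house size, so no adjustment is needed.

Alpha=6, Beta=8, Gamma=4, Delta=2, Epsilon=2, Zeta=7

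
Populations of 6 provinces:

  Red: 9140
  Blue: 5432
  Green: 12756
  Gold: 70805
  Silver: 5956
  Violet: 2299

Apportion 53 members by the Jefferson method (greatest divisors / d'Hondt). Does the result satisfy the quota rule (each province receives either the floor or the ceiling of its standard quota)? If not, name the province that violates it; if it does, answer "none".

Gold

Standard quotas: Red 4.553, Blue 2.706, Green 6.355, Gold 35.273, Silver 2.967, Violet 1.145.
Jefferson allocation: Red 4, Blue 2, Green 6, Gold 37, Silver 3, Violet 1.
Gold has quota 35.273 (lower 35, upper 36) but receives 37 — outside the quota interval.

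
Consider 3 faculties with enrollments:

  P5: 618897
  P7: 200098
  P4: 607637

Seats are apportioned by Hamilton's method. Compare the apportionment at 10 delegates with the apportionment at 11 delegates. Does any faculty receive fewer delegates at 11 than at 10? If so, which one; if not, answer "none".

P7

At 10 seats: P5 4, P7 2, P4 4.
At 11 seats: P5 5, P7 1, P4 5.
P7 drops from 2 to 1.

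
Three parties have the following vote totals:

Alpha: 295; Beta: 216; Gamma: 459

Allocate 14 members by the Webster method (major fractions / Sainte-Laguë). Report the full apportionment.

Standard divisor 970/14 ≈ 69.286; standard quotas: Alpha 4.258, Beta 3.118, Gamma 6.625.
Rounding to the nearest integer gives Alpha 4, Beta 3, Gamma 7 — total 14, matching the house size, so no adjustment is needed.

Alpha 4; Beta 3; Gamma 7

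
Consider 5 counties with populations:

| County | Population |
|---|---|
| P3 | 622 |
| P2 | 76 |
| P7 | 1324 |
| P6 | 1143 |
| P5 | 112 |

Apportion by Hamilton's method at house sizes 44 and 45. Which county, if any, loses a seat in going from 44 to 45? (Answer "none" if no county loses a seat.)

At 44 seats: P3 8, P2 1, P7 18, P6 15, P5 2.
At 45 seats: P3 9, P2 1, P7 18, P6 16, P5 1.
P5 drops from 2 to 1.

P5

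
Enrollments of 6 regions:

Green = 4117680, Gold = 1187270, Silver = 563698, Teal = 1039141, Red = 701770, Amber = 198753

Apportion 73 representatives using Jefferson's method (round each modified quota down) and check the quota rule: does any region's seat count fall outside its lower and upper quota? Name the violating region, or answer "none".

Standard quotas: Green 38.496, Gold 11.100, Silver 5.270, Teal 9.715, Red 6.561, Amber 1.858.
Jefferson allocation: Green 40, Gold 11, Silver 5, Teal 10, Red 6, Amber 1.
Green has quota 38.496 (lower 38, upper 39) but receives 40 — outside the quota interval.

Green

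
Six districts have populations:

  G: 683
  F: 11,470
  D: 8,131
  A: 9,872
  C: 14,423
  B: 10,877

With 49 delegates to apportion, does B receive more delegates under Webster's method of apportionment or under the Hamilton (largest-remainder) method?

Hamilton

Webster: G 1, F 10, D 7, A 9, C 13, B 9.
Hamilton: G 0, F 10, D 7, A 9, C 13, B 10.
B gets 9 under Webster and 10 under Hamilton.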